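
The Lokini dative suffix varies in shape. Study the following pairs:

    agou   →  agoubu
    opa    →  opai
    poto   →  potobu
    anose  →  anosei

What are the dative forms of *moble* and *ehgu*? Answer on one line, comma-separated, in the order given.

The pattern is rounding harmony: -bu when the last vowel of the stem is a rounded vowel (*agou*, *poto*); -i when the last vowel of the stem is an unrounded vowel (*opa*, *anose*).
Since the last vowel of *moble* is /e/ (an unrounded vowel), it takes -i, giving *moblei*.
Since the last vowel of *ehgu* is /u/ (a rounded vowel), it takes -bu, giving *ehgubu*.

moblei, ehgubu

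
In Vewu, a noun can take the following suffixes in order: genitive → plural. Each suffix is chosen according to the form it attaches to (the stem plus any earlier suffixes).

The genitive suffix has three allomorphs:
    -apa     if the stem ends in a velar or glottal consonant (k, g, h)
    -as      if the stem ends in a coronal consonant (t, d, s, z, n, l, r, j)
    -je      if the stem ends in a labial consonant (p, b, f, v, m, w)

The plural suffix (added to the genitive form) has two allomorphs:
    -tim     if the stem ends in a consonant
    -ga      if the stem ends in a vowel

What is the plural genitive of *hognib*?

hognibjega

The final consonant of *hognib* is /b/, which is labial, so the genitive suffix is -je, giving *hognibje*.
The final sound of the genitive form *hognibje* is /e/, which is a vowel, so the plural suffix is -ga, giving *hognibjega*.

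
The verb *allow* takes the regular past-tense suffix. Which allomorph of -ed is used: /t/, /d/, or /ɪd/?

/d/

The stem *allow* ends in a voiced sound other than /d/.
The -ed suffix is realized as /ɪd/ after /t, d/; as /t/ after other voiceless consonants; and as /d/ after other voiced sounds.
So -ed on *allow* is pronounced /d/.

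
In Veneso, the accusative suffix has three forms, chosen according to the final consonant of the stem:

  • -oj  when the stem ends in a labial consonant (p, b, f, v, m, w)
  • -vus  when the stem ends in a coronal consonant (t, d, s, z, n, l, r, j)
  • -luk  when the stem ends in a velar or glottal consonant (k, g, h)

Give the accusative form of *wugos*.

*wugos* — final consonant /s/ (coronal) → -vus → *wugosvus*.

wugosvus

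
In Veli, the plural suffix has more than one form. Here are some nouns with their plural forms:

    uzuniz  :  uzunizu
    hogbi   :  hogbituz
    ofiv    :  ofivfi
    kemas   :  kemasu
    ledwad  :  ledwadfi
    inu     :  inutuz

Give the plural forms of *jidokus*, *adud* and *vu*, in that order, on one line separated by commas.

jidokusu, adudfi, vutuz

The pattern is sibilance of the final sound: -u when the stem ends in a sibilant (*uzuniz*, *kemas*); -fi when the stem ends in a non-sibilant consonant (*ofiv*, *ledwad*); -tuz when the stem ends in a vowel (*hogbi*, *inu*).
*jidokus*: final sound = /s/, a sibilant → -u → *jidokusu*.
*adud*: final sound = /d/, a non-sibilant consonant → -fi → *adudfi*.
The final sound of *vu* is /u/, which is a vowel, so the suffix is -tuz, giving *vutuz*.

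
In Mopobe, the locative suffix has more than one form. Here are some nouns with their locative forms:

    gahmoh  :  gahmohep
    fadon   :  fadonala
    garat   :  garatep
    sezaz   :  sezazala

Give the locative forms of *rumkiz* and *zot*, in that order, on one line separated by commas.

rumkizala, zotep

The suffix is conditioned by the final consonant: -ep when the stem ends in a voiceless consonant (*gahmoh*, *garat*); -ala when the stem ends in a voiced consonant (*fadon*, *sezaz*).
Since the final consonant of *rumkiz* is /z/ (voiced), it takes -ala, giving *rumkizala*.
*zot* — final consonant /t/ (voiceless) → -ep → *zotep*.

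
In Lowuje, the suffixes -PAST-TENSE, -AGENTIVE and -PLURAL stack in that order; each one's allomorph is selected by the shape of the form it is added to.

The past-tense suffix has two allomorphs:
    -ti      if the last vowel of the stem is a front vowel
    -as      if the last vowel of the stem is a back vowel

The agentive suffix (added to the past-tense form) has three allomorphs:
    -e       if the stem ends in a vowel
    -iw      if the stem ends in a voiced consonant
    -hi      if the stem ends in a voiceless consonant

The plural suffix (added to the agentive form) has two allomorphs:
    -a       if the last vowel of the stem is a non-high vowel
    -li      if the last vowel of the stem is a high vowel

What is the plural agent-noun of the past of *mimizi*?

*mimizi* — last vowel /i/ (a front vowel) → -ti → *mimiziti*.
The final sound of the past-tense form *mimiziti* is /i/, which is a vowel, so the agentive suffix is -e, giving *mimizitie*.
Since the last vowel of the agentive form *mimizitie* is /e/ (a non-high vowel), it takes -a, giving *mimizitiea*.

mimizitiea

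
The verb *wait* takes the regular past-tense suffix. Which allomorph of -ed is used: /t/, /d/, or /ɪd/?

The stem *wait* ends in /t/ or /d/.
The -ed suffix is realized as /ɪd/ after /t, d/; as /t/ after other voiceless consonants; and as /d/ after other voiced sounds.
So -ed on *wait* is pronounced /ɪd/.

/ɪd/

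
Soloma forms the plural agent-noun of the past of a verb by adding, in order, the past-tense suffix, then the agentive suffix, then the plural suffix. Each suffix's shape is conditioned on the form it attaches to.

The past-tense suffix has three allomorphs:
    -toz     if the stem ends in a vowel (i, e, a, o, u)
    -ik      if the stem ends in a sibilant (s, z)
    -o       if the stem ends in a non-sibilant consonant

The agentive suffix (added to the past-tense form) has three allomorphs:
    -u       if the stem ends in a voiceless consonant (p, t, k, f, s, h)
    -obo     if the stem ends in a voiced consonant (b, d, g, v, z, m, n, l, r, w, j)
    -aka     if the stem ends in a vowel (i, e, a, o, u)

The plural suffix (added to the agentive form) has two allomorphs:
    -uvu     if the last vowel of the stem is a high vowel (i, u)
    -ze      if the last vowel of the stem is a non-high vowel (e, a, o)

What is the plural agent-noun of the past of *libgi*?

libgitozoboze

*libgi*: final sound = /i/, a vowel → -toz → *libgitoz*.
The final sound of the past-tense form *libgitoz* is /z/, which is a voiced consonant, so the agentive suffix is -obo, giving *libgitozobo*.
The last vowel of the agentive form *libgitozobo* is /o/, which is a non-high vowel, so the plural suffix is -ze, giving *libgitozoboze*.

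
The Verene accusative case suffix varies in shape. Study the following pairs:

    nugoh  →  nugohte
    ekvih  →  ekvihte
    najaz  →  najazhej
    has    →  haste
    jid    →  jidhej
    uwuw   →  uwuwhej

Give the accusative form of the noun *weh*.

wehte

The pattern is voicing of the final consonant: -te when the stem ends in a voiceless consonant (*nugoh*, *ekvih*, *has*); -hej when the stem ends in a voiced consonant (*najaz*, *jid*, *uwuw*).
*weh*: final consonant = /h/, voiceless → -te → *wehte*.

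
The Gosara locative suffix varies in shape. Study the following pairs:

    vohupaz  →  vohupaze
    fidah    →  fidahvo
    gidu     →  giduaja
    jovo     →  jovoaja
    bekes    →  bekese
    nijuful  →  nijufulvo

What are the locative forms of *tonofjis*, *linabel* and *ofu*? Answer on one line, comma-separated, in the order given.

The alternation tracks the final sound of the stem — -e when the stem ends in a sibilant (*vohupaz*, *bekes*); -vo when the stem ends in a non-sibilant consonant (*fidah*, *nijuful*); -aja when the stem ends in a vowel (*gidu*, *jovo*).
*tonofjis*: final sound = /s/, a sibilant → -e → *tonofjise*.
*linabel*: final sound = /l/, a non-sibilant consonant → -vo → *linabelvo*.
The final sound of *ofu* is /u/, which is a vowel, so the suffix is -aja, giving *ofuaja*.

tonofjise, linabelvo, ofuaja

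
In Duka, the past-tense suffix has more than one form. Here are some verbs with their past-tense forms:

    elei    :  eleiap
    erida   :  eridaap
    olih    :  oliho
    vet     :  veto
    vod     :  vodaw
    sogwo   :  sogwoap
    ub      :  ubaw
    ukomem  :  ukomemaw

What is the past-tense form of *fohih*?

fohiho

The suffix is conditioned by the final sound: -o when the stem ends in a voiceless consonant (*olih*, *vet*); -aw when the stem ends in a voiced consonant (*vod*, *ub*, *ukomem*); -ap when the stem ends in a vowel (*elei*, *erida*, *sogwo*).
*fohih* — final sound /h/ (a voiceless consonant) → -o → *fohiho*.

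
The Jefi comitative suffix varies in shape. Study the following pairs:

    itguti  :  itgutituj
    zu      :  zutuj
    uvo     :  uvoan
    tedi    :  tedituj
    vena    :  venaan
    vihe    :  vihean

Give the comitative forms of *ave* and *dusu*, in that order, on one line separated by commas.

Looking at the last vowel of each stem: -tuj when the last vowel of the stem is a high vowel (*itguti*, *zu*, *tedi*); -an when the last vowel of the stem is a non-high vowel (*uvo*, *vena*, *vihe*).
Since the last vowel of *ave* is /e/ (a non-high vowel), it takes -an, giving *avean*.
The last vowel of *dusu* is /u/, which is a high vowel, so the suffix is -tuj, giving *dusutuj*.

avean, dusutuj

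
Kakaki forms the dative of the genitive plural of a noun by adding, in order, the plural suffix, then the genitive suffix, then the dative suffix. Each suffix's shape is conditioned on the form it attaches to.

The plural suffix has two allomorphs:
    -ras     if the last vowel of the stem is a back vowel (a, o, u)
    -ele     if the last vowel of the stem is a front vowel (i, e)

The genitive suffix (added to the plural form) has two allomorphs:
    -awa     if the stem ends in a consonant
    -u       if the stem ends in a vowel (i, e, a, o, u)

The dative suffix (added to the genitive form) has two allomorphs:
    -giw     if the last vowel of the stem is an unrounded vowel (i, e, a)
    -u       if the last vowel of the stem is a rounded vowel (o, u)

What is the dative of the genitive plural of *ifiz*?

ifizeleuu

Since the last vowel of *ifiz* is /i/ (a front vowel), it takes -ele, giving *ifizele*.
The plural form *ifizele* — final sound /e/ (a vowel) → -u → *ifizeleu*.
The genitive form *ifizeleu*: last vowel = /u/, a rounded vowel → -u → *ifizeleuu*.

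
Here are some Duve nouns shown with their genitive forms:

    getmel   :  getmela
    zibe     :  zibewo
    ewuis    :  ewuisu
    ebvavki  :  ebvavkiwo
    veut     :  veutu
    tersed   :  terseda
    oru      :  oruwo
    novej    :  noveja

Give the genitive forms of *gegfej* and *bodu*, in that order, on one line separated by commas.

gegfeja, boduwo

Looking at the final sound of each stem: -u when the stem ends in a voiceless consonant (*ewuis*, *veut*); -a when the stem ends in a voiced consonant (*getmel*, *tersed*, *novej*); -wo when the stem ends in a vowel (*zibe*, *ebvavki*, *oru*).
Since the final sound of *gegfej* is /j/ (a voiced consonant), it takes -a, giving *gegfeja*.
*bodu* — final sound /u/ (a vowel) → -wo → *boduwo*.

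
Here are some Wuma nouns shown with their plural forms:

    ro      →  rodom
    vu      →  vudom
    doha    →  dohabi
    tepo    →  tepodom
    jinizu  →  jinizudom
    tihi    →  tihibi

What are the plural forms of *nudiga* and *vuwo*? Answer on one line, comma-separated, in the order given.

Looking at the last vowel of each stem: -dom when the last vowel of the stem is a rounded vowel (*ro*, *vu*, *tepo*, *jinizu*); -bi when the last vowel of the stem is an unrounded vowel (*doha*, *tihi*).
*nudiga*: last vowel = /a/, an unrounded vowel → -bi → *nudigabi*.
*vuwo*: last vowel = /o/, a rounded vowel → -dom → *vuwodom*.

nudigabi, vuwodom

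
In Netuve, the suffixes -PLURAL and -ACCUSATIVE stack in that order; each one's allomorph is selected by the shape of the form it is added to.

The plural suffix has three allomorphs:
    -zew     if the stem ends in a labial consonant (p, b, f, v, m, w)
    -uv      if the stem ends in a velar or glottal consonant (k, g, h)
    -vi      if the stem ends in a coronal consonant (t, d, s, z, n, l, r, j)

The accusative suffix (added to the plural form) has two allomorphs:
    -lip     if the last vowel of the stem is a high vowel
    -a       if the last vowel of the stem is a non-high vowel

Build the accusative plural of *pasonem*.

*pasonem*: final consonant = /m/, labial → -zew → *pasonemzew*.
The last vowel of the plural form *pasonemzew* is /e/, which is a non-high vowel, so the accusative suffix is -a, giving *pasonemzewa*.

pasonemzewa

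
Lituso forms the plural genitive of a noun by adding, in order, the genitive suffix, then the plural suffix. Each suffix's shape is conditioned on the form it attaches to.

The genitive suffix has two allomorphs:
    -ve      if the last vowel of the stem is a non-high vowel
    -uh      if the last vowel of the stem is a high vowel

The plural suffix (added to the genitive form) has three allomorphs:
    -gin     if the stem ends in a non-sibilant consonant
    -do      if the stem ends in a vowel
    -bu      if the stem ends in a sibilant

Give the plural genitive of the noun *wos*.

*wos* — last vowel /o/ (a non-high vowel) → -ve → *wosve*.
The genitive form *wosve*: final sound = /e/, a vowel → -do → *wosvedo*.

wosvedo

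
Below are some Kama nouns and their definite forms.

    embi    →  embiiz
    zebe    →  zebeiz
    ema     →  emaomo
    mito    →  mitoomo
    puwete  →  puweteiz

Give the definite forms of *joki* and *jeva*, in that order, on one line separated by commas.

The pattern is front/back vowel harmony: -iz when the last vowel of the stem is a front vowel (*embi*, *zebe*, *puwete*); -omo when the last vowel of the stem is a back vowel (*ema*, *mito*).
Since the last vowel of *joki* is /i/ (a front vowel), it takes -iz, giving *jokiiz*.
The last vowel of *jeva* is /a/, which is a back vowel, so the suffix is -omo, giving *jevaomo*.

jokiiz, jevaomo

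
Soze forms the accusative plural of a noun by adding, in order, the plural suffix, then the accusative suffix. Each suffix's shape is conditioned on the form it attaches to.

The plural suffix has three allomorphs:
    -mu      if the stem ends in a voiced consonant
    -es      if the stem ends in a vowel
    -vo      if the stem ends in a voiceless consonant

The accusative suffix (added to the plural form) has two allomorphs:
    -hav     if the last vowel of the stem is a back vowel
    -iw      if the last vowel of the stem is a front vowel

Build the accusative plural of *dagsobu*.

*dagsobu* — final sound /u/ (a vowel) → -es → *dagsobues*.
The plural form *dagsobues*: last vowel = /e/, a front vowel → -iw → *dagsobuesiw*.

dagsobuesiw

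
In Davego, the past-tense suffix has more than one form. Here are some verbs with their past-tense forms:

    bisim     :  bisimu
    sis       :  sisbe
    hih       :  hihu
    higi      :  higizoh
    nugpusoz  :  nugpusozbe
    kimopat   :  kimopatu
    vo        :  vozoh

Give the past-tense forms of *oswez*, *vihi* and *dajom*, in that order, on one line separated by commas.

oswezbe, vihizoh, dajomu

The pattern is sibilance of the final sound: -be when the stem ends in a sibilant (*sis*, *nugpusoz*); -u when the stem ends in a non-sibilant consonant (*bisim*, *hih*, *kimopat*); -zoh when the stem ends in a vowel (*higi*, *vo*).
The final sound of *oswez* is /z/, which is a sibilant, so the suffix is -be, giving *oswezbe*.
*vihi* — final sound /i/ (a vowel) → -zoh → *vihizoh*.
*dajom* — final sound /m/ (a non-sibilant consonant) → -u → *dajomu*.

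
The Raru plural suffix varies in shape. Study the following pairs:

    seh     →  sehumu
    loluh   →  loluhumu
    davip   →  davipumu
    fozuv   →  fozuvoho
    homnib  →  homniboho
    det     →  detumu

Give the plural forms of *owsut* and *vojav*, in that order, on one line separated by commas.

The pattern is voicing of the final consonant: -umu when the stem ends in a voiceless consonant (*seh*, *loluh*, *davip*, *det*); -oho when the stem ends in a voiced consonant (*fozuv*, *homnib*).
*owsut*: final consonant = /t/, voiceless → -umu → *owsutumu*.
The final consonant of *vojav* is /v/, which is voiced, so the suffix is -oho, giving *vojavoho*.

owsutumu, vojavoho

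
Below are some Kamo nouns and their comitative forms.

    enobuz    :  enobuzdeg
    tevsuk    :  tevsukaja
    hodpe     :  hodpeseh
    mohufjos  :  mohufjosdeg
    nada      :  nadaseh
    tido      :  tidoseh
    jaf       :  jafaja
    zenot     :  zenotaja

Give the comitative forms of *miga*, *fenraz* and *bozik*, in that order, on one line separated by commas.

migaseh, fenrazdeg, bozikaja

The pattern is sibilance of the final sound: -deg when the stem ends in a sibilant (*enobuz*, *mohufjos*); -aja when the stem ends in a non-sibilant consonant (*tevsuk*, *jaf*, *zenot*); -seh when the stem ends in a vowel (*hodpe*, *nada*, *tido*).
Since the final sound of *miga* is /a/ (a vowel), it takes -seh, giving *migaseh*.
Since the final sound of *fenraz* is /z/ (a sibilant), it takes -deg, giving *fenrazdeg*.
Since the final sound of *bozik* is /k/ (a non-sibilant consonant), it takes -aja, giving *bozikaja*.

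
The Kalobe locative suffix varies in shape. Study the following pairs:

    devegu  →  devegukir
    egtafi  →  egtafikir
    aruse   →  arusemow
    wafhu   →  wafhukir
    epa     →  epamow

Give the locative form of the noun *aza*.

azamow

The pattern is height harmony: -kir when the last vowel of the stem is a high vowel (*devegu*, *egtafi*, *wafhu*); -mow when the last vowel of the stem is a non-high vowel (*aruse*, *epa*).
*aza* — last vowel /a/ (a non-high vowel) → -mow → *azamow*.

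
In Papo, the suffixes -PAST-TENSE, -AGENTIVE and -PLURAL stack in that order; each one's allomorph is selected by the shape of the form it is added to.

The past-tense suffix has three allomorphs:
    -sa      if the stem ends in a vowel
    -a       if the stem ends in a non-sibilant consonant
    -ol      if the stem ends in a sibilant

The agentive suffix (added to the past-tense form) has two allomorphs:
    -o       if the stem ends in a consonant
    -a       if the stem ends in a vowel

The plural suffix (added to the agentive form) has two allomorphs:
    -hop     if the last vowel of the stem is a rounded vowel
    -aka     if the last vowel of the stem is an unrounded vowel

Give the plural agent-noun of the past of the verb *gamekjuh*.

gamekjuhaaaka

The final sound of *gamekjuh* is /h/, which is a non-sibilant consonant, so the past-tense suffix is -a, giving *gamekjuha*.
The past-tense form *gamekjuha* — final sound /a/ (a vowel) → -a → *gamekjuhaa*.
Since the last vowel of the agentive form *gamekjuhaa* is /a/ (an unrounded vowel), it takes -aka, giving *gamekjuhaaaka*.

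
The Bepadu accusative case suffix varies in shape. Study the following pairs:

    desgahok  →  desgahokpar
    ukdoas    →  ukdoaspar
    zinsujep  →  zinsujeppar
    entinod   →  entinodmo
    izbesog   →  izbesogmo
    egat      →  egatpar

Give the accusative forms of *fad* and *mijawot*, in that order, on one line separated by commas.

fadmo, mijawotpar

The pattern is voicing of the final consonant: -par when the stem ends in a voiceless consonant (*desgahok*, *ukdoas*, *zinsujep*, *egat*); -mo when the stem ends in a voiced consonant (*entinod*, *izbesog*).
The final consonant of *fad* is /d/, which is voiced, so the suffix is -mo, giving *fadmo*.
*mijawot*: final consonant = /t/, voiceless → -par → *mijawotpar*.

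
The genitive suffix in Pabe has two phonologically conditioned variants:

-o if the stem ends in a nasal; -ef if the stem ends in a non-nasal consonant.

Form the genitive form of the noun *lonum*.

*lonum*: final consonant = /m/, a nasal → -o → *lonumo*.

lonumo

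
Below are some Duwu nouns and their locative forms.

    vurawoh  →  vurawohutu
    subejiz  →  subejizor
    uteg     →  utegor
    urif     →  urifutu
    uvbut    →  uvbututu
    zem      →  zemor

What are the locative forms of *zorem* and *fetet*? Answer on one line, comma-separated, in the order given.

zoremor, fetetutu

The pattern is voicing of the final consonant: -utu when the stem ends in a voiceless consonant (*vurawoh*, *urif*, *uvbut*); -or when the stem ends in a voiced consonant (*subejiz*, *uteg*, *zem*).
*zorem*: final consonant = /m/, voiced → -or → *zoremor*.
The final consonant of *fetet* is /t/, which is voiceless, so the suffix is -utu, giving *fetetutu*.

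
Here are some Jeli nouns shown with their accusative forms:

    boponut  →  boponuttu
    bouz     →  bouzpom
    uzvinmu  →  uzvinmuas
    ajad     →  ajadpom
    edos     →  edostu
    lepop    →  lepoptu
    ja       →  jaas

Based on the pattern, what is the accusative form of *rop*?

roptu

Looking at the final sound of each stem: -tu when the stem ends in a voiceless consonant (*boponut*, *edos*, *lepop*); -pom when the stem ends in a voiced consonant (*bouz*, *ajad*); -as when the stem ends in a vowel (*uzvinmu*, *ja*).
*rop* — final sound /p/ (a voiceless consonant) → -tu → *roptu*.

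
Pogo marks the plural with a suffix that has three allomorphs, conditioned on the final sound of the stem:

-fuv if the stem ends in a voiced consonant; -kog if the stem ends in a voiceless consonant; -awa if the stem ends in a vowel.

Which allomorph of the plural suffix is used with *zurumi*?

-awa

Since the final sound of *zurumi* is /i/ (a vowel), it takes -awa.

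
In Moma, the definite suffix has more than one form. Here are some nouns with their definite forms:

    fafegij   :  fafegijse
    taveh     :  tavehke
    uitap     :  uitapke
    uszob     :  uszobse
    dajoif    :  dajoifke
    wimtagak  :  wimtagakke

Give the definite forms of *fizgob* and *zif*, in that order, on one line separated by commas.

The alternation tracks the final consonant of the stem — -ke when the stem ends in a voiceless consonant (*taveh*, *uitap*, *dajoif*, *wimtagak*); -se when the stem ends in a voiced consonant (*fafegij*, *uszob*).
*fizgob*: final consonant = /b/, voiced → -se → *fizgobse*.
Since the final consonant of *zif* is /f/ (voiceless), it takes -ke, giving *zifke*.

fizgobse, zifke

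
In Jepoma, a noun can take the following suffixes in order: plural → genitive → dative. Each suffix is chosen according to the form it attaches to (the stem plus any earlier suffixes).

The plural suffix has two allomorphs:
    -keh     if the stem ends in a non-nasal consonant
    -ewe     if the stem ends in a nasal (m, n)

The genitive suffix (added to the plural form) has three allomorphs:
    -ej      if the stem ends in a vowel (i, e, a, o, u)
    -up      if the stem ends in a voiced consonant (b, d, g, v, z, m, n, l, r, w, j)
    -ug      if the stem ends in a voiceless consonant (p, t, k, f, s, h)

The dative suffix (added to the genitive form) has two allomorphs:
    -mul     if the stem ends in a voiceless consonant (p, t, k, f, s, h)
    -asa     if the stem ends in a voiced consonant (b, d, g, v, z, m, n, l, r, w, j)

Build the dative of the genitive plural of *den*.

*den* — final consonant /n/ (a nasal) → -ewe → *denewe*.
The plural form *denewe* — final sound /e/ (a vowel) → -ej → *deneweej*.
The final consonant of the genitive form *deneweej* is /j/, which is voiced, so the dative suffix is -asa, giving *deneweejasa*.

deneweejasa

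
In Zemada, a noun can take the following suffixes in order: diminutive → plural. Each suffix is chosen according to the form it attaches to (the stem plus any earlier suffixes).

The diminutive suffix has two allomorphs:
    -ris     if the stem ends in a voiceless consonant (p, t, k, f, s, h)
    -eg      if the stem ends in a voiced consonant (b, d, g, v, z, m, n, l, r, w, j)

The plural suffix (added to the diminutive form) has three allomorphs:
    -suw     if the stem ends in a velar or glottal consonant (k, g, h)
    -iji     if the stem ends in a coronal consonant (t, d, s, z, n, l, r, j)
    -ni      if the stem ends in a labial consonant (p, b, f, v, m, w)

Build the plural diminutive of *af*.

afrisiji

The final consonant of *af* is /f/, which is voiceless, so the diminutive suffix is -ris, giving *afris*.
Since the final consonant of the diminutive form *afris* is /s/ (coronal), it takes -iji, giving *afrisiji*.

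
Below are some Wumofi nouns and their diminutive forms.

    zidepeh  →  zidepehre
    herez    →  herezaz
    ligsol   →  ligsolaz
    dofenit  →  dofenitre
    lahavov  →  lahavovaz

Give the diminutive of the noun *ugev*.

The suffix is conditioned by the final consonant: -re when the stem ends in a voiceless consonant (*zidepeh*, *dofenit*); -az when the stem ends in a voiced consonant (*herez*, *ligsol*, *lahavov*).
*ugev*: final consonant = /v/, voiced → -az → *ugevaz*.

ugevaz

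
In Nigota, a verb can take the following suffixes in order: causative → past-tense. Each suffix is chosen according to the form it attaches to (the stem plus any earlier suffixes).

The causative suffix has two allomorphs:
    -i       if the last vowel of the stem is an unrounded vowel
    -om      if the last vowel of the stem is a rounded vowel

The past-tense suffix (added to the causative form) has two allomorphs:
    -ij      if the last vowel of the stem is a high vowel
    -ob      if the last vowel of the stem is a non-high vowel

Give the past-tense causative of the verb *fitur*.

The last vowel of *fitur* is /u/, which is a rounded vowel, so the causative suffix is -om, giving *fiturom*.
The causative form *fiturom*: last vowel = /o/, a non-high vowel → -ob → *fituromob*.

fituromob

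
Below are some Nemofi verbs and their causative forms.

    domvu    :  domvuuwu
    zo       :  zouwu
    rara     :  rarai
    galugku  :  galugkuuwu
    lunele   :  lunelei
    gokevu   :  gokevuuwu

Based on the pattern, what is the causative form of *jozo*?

jozouwu

Looking at the last vowel of each stem: -uwu when the last vowel of the stem is a rounded vowel (*domvu*, *zo*, *galugku*, *gokevu*); -i when the last vowel of the stem is an unrounded vowel (*rara*, *lunele*).
*jozo*: last vowel = /o/, a rounded vowel → -uwu → *jozouwu*.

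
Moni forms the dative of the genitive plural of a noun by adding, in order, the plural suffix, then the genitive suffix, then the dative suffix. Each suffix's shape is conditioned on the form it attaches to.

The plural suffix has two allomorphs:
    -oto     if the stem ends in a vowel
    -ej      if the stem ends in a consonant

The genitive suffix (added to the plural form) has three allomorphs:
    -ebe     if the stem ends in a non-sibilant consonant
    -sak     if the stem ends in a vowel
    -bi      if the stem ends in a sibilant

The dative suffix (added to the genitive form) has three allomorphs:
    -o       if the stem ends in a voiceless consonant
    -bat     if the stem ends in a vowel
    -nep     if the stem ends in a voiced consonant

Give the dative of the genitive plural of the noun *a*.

Since the final sound of *a* is /a/ (a vowel), it takes -oto, giving *aoto*.
The plural form *aoto* — final sound /o/ (a vowel) → -sak → *aotosak*.
The genitive form *aotosak* — final sound /k/ (a voiceless consonant) → -o → *aotosako*.

aotosako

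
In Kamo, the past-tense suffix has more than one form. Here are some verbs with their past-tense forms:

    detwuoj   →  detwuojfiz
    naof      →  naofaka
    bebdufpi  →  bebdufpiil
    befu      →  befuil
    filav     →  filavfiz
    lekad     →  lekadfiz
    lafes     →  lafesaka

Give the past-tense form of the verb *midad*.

The pattern is voicing of the final sound: -aka when the stem ends in a voiceless consonant (*naof*, *lafes*); -fiz when the stem ends in a voiced consonant (*detwuoj*, *filav*, *lekad*); -il when the stem ends in a vowel (*bebdufpi*, *befu*).
*midad* — final sound /d/ (a voiced consonant) → -fiz → *midadfiz*.

midadfiz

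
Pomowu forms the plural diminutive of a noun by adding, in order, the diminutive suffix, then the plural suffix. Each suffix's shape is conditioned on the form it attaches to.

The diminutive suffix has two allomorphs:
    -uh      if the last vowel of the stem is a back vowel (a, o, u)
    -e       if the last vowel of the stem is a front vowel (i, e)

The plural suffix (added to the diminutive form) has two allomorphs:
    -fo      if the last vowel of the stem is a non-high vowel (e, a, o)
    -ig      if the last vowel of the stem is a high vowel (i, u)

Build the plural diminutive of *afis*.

afisefo

*afis*: last vowel = /i/, a front vowel → -e → *afise*.
The diminutive form *afise*: last vowel = /e/, a non-high vowel → -fo → *afisefo*.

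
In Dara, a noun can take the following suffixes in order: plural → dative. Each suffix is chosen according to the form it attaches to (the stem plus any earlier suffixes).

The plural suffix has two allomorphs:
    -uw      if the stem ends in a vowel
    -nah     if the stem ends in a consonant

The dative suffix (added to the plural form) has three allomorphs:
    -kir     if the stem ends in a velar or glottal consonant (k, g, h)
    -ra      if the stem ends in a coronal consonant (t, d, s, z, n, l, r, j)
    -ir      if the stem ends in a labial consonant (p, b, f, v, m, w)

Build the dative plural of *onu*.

onuuwir

*onu*: final sound = /u/, a vowel → -uw → *onuuw*.
The plural form *onuuw*: final consonant = /w/, labial → -ir → *onuuwir*.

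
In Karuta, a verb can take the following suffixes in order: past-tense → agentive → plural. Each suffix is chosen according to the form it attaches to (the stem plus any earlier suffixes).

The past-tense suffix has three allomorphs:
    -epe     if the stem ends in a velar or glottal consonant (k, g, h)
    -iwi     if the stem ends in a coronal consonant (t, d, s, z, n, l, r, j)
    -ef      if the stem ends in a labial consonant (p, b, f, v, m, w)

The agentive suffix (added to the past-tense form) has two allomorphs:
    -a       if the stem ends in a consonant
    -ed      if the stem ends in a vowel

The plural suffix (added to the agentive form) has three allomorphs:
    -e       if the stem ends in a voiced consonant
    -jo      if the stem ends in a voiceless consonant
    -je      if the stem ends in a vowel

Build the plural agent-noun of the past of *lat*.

latiwiede

Since the final consonant of *lat* is /t/ (coronal), it takes -iwi, giving *latiwi*.
The past-tense form *latiwi* — final sound /i/ (a vowel) → -ed → *latiwied*.
The agentive form *latiwied*: final sound = /d/, a voiced consonant → -e → *latiwiede*.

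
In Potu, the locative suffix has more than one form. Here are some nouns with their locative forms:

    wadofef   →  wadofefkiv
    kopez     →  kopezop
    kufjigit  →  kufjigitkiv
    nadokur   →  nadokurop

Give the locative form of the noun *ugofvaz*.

ugofvazop

The alternation tracks the final consonant of the stem — -kiv when the stem ends in a voiceless consonant (*wadofef*, *kufjigit*); -op when the stem ends in a voiced consonant (*kopez*, *nadokur*).
*ugofvaz* — final consonant /z/ (voiced) → -op → *ugofvazop*.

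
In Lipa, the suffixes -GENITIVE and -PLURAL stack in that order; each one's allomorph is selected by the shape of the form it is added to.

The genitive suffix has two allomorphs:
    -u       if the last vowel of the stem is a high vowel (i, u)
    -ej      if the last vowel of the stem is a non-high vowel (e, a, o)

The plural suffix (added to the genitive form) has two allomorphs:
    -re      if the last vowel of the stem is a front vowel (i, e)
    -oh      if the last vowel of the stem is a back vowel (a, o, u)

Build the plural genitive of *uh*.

*uh* — last vowel /u/ (a high vowel) → -u → *uhu*.
The genitive form *uhu* — last vowel /u/ (a back vowel) → -oh → *uhuoh*.

uhuoh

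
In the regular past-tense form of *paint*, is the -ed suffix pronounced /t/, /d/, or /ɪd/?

The stem *paint* ends in /t/ or /d/.
The -ed suffix is realized as /ɪd/ after /t, d/; as /t/ after other voiceless consonants; and as /d/ after other voiced sounds.
So -ed on *paint* is pronounced /ɪd/.

/ɪd/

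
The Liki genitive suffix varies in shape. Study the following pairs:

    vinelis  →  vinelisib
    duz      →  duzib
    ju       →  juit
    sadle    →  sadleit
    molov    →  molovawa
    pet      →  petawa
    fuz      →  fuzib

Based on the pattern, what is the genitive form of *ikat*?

ikatawa

The pattern is sibilance of the final sound: -ib when the stem ends in a sibilant (*vinelis*, *duz*, *fuz*); -awa when the stem ends in a non-sibilant consonant (*molov*, *pet*); -it when the stem ends in a vowel (*ju*, *sadle*).
The final sound of *ikat* is /t/, which is a non-sibilant consonant, so the suffix is -awa, giving *ikatawa*.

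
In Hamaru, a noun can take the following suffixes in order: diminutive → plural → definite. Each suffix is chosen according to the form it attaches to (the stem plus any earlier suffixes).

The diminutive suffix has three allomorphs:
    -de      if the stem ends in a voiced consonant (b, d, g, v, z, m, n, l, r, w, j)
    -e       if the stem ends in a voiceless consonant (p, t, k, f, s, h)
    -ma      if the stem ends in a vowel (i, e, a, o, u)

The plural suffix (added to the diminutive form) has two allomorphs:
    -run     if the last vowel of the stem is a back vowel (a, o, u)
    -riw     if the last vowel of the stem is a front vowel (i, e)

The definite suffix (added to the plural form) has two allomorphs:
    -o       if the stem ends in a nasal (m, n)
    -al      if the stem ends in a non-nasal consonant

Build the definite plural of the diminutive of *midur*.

*midur*: final sound = /r/, a voiced consonant → -de → *midurde*.
Since the last vowel of the diminutive form *midurde* is /e/ (a front vowel), it takes -riw, giving *midurderiw*.
The plural form *midurderiw*: final consonant = /w/, non-nasal → -al → *midurderiwal*.

midurderiwal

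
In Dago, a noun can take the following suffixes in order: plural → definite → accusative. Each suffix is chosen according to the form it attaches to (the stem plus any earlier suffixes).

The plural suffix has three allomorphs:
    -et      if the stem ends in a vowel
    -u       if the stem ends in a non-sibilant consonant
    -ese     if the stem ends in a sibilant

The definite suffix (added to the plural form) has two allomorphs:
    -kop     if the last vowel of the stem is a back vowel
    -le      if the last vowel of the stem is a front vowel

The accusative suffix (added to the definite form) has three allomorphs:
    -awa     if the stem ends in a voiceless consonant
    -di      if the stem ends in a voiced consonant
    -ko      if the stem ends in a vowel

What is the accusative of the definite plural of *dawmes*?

dawmeseseleko

*dawmes* — final sound /s/ (a sibilant) → -ese → *dawmesese*.
Since the last vowel of the plural form *dawmesese* is /e/ (a front vowel), it takes -le, giving *dawmesesele*.
The final sound of the definite form *dawmesesele* is /e/, which is a vowel, so the accusative suffix is -ko, giving *dawmeseseleko*.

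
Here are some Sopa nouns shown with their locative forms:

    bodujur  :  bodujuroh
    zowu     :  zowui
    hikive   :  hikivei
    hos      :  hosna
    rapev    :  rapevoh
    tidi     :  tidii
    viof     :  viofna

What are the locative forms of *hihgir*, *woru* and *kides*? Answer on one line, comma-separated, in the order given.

hihgiroh, worui, kidesna

The pattern is voicing of the final sound: -na when the stem ends in a voiceless consonant (*hos*, *viof*); -oh when the stem ends in a voiced consonant (*bodujur*, *rapev*); -i when the stem ends in a vowel (*zowu*, *hikive*, *tidi*).
The final sound of *hihgir* is /r/, which is a voiced consonant, so the suffix is -oh, giving *hihgiroh*.
*woru* — final sound /u/ (a vowel) → -i → *worui*.
Since the final sound of *kides* is /s/ (a voiceless consonant), it takes -na, giving *kidesna*.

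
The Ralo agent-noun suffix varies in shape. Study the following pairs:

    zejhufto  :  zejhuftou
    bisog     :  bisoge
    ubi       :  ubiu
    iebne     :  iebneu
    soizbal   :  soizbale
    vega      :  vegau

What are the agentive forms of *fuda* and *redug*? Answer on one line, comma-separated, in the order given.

fudau, reduge

The suffix is conditioned by the final sound: -e when the stem ends in a consonant (*bisog*, *soizbal*); -u when the stem ends in a vowel (*zejhufto*, *ubi*, *iebne*, *vega*).
Since the final sound of *fuda* is /a/ (a vowel), it takes -u, giving *fudau*.
*redug*: final sound = /g/, a consonant → -e → *reduge*.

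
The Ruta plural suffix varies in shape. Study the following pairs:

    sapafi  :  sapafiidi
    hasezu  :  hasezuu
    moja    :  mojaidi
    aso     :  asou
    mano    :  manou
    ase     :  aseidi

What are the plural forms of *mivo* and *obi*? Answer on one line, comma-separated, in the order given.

mivou, obiidi

The alternation tracks the last vowel of the stem — -u when the last vowel of the stem is a rounded vowel (*hasezu*, *aso*, *mano*); -idi when the last vowel of the stem is an unrounded vowel (*sapafi*, *moja*, *ase*).
The last vowel of *mivo* is /o/, which is a rounded vowel, so the suffix is -u, giving *mivou*.
Since the last vowel of *obi* is /i/ (an unrounded vowel), it takes -idi, giving *obiidi*.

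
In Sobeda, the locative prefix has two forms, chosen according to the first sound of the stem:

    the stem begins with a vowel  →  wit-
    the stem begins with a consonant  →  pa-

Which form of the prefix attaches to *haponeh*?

*haponeh*: first sound = /h/, a consonant → pa-.

pa-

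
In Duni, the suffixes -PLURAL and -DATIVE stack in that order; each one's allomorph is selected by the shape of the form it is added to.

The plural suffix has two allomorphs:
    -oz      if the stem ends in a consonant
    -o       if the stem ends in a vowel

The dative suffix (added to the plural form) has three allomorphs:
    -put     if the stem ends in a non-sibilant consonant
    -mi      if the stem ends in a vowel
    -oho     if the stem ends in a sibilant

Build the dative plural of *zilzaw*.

zilzawozoho

The final sound of *zilzaw* is /w/, which is a consonant, so the plural suffix is -oz, giving *zilzawoz*.
Since the final sound of the plural form *zilzawoz* is /z/ (a sibilant), it takes -oho, giving *zilzawozoho*.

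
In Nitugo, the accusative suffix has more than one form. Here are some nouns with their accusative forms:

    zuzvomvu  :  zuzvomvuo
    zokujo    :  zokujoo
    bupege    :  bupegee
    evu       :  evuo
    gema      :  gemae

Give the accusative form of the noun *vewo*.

vewoo

The alternation tracks the last vowel of the stem — -o when the last vowel of the stem is a rounded vowel (*zuzvomvu*, *zokujo*, *evu*); -e when the last vowel of the stem is an unrounded vowel (*bupege*, *gema*).
*vewo* — last vowel /o/ (a rounded vowel) → -o → *vewoo*.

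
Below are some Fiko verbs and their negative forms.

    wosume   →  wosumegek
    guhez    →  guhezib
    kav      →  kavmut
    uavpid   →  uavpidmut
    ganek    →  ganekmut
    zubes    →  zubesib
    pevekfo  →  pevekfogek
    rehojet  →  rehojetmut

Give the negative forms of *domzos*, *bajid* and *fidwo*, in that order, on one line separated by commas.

The suffix is conditioned by the final sound: -ib when the stem ends in a sibilant (*guhez*, *zubes*); -mut when the stem ends in a non-sibilant consonant (*kav*, *uavpid*, *ganek*, *rehojet*); -gek when the stem ends in a vowel (*wosume*, *pevekfo*).
*domzos*: final sound = /s/, a sibilant → -ib → *domzosib*.
*bajid*: final sound = /d/, a non-sibilant consonant → -mut → *bajidmut*.
*fidwo*: final sound = /o/, a vowel → -gek → *fidwogek*.

domzosib, bajidmut, fidwogek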